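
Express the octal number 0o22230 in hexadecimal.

0x2498

Each octal digit is 3 bits: 2=010 2=010 2=010 3=011 0=000.
Group the bits into nibbles: 0010 0100 1001 1000 → 2498.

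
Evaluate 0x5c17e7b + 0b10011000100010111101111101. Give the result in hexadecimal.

0b10011000100010111101111101 = 0x2622f7d in hexadecimal.
Add column by column in base 16, right to left:
  b+d = 8 carry 1
  7+7+1 = f
  e+f = d carry 1
  7+2+1 = a
  1+2 = 3
  c+6 = 2 carry 1
  5+2+1 = 8

0x823adf8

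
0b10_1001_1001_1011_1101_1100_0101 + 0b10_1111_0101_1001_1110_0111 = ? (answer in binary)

0b10110010010001011110101100

Add column by column in base 2, right to left:
  1+1 = 0 carry 1
  0+1+1 = 0 carry 1
  1+1+1 = 1 carry 1
  0+0+1 = 1
  0+0 = 0
  0+1 = 1
  1+1 = 0 carry 1
  1+1+1 = 1 carry 1
  1+1+1 = 1 carry 1
  0+0+1 = 1
  1+0 = 1
  1+1 = 0 carry 1
  1+1+1 = 1 carry 1
  1+0+1 = 0 carry 1
  0+1+1 = 0 carry 1
  1+0+1 = 0 carry 1
  1+1+1 = 1 carry 1
  0+1+1 = 0 carry 1
  0+1+1 = 0 carry 1
  1+1+1 = 1 carry 1
  1+0+1 = 0 carry 1
  0+1+1 = 0 carry 1
  0+0+1 = 1
  1+0 = 1
  0+0 = 0
  1+0 = 1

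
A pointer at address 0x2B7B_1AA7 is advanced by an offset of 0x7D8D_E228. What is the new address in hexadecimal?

0xA908FCCF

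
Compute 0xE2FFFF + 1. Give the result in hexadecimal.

0xE30000

The trailing 4 digits are F (max in base 16), so adding 1 cascades: they roll to 0 and the next digit up increments.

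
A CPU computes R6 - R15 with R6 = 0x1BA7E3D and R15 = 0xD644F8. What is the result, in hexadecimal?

Subtract column by column in base 16:
  D-8 → 5
  3-F → 4 (borrow)
  E-4-1 → 9
  7-4 → 3
  A-6 → 4
  B-D → E (borrow)
  1-0-1 → 0

0xE43945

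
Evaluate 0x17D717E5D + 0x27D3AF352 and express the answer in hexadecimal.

Add column by column in base 16, right to left:
  D+2 = F
  5+5 = A
  E+3 = 1 carry 1
  7+F+1 = 7 carry 1
  1+A+1 = C
  7+3 = A
  D+D = A carry 1
  7+7+1 = F
  1+2 = 3

0x3FAAC71AF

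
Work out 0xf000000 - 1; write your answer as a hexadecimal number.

0xeffffff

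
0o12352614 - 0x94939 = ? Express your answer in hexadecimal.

0x208C53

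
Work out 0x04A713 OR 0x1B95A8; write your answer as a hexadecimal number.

0x1FB7BB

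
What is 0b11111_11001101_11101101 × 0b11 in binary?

0b10111110110100111000111

Multiply each base-2 digit by 3, carrying:
  1×3 = 3 → write 1 carry 1
  0×3+1 = 1 → write 1
  1×3 = 3 → write 1 carry 1
  1×3+1 = 4 → write 0 carry 2
  0×3+2 = 2 → write 0 carry 1
  1×3+1 = 4 → write 0 carry 2
  1×3+2 = 5 → write 1 carry 2
  1×3+2 = 5 → write 1 carry 2
  1×3+2 = 5 → write 1 carry 2
  0×3+2 = 2 → write 0 carry 1
  1×3+1 = 4 → write 0 carry 2
  1×3+2 = 5 → write 1 carry 2
  0×3+2 = 2 → write 0 carry 1
  0×3+1 = 1 → write 1
  1×3 = 3 → write 1 carry 1
  1×3+1 = 4 → write 0 carry 2
  1×3+2 = 5 → write 1 carry 2
  1×3+2 = 5 → write 1 carry 2
  1×3+2 = 5 → write 1 carry 2
  1×3+2 = 5 → write 1 carry 2
  1×3+2 = 5 → write 1 carry 2
  remaining carry: 10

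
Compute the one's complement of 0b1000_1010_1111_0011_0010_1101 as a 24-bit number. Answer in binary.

0b011101010000110011010010

Invert each bit: 100010101111001100101101 → 011101010000110011010010.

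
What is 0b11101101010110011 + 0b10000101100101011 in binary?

0b101110010111011110

Add column by column in base 2, right to left:
  1+1 = 0 carry 1
  1+1+1 = 1 carry 1
  0+0+1 = 1
  0+1 = 1
  1+0 = 1
  1+1 = 0 carry 1
  0+0+1 = 1
  1+0 = 1
  0+1 = 1
  1+1 = 0 carry 1
  0+0+1 = 1
  1+1 = 0 carry 1
  1+0+1 = 0 carry 1
  0+0+1 = 1
  1+0 = 1
  1+0 = 1
  1+1 = 0 carry 1
  final carry 1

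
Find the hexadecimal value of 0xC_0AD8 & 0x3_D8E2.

0x008C0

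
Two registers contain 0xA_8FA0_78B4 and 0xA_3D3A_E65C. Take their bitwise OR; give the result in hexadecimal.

0xABFBAFEFC

OR each hex digit independently (no carries):
  A|A=A, 8|3=B, F|D=F, A|3=B, 0|A=A, 7|E=F, 8|6=E, B|5=F, 4|C=C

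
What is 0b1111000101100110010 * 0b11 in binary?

Multiply each base-2 digit by 3, carrying:
  0×3 = 0 → write 0
  1×3 = 3 → write 1 carry 1
  0×3+1 = 1 → write 1
  0×3 = 0 → write 0
  1×3 = 3 → write 1 carry 1
  1×3+1 = 4 → write 0 carry 2
  0×3+2 = 2 → write 0 carry 1
  0×3+1 = 1 → write 1
  1×3 = 3 → write 1 carry 1
  1×3+1 = 4 → write 0 carry 2
  0×3+2 = 2 → write 0 carry 1
  1×3+1 = 4 → write 0 carry 2
  0×3+2 = 2 → write 0 carry 1
  0×3+1 = 1 → write 1
  0×3 = 0 → write 0
  1×3 = 3 → write 1 carry 1
  1×3+1 = 4 → write 0 carry 2
  1×3+2 = 5 → write 1 carry 2
  1×3+2 = 5 → write 1 carry 2
  remaining carry: 10

0b101101010000110010110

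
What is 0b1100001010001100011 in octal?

Group the bits in threes: 001 100 001 010 001 100 011 → 1412143.

0o1412143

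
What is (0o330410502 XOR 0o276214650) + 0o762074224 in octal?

0o1130700576

First 0o330410502 XOR 0o276214650 = 0o146604352.
Add column by column in base 8, right to left:
  2+4 = 6
  5+2 = 7
  3+2 = 5
  4+4 = 0 carry 1
  0+7+1 = 0 carry 1
  6+0+1 = 7
  6+2 = 0 carry 1
  4+6+1 = 3 carry 1
  1+7+1 = 1 carry 1
  final carry 1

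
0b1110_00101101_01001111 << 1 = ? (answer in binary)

0b111000101101010011110

Left shift by 1: append 1 zero bit.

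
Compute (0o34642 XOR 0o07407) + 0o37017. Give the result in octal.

First 0o34642 XOR 0o07407 = 0o33245.
Add column by column in base 8, right to left:
  5+7 = 4 carry 1
  4+1+1 = 6
  2+0 = 2
  3+7 = 2 carry 1
  3+3+1 = 7

0o72264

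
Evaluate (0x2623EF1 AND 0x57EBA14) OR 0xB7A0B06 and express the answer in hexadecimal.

0x2623EF1 AND 0x57EBA14 = 0x0623A10.
Then OR with 0xB7A0B06.

0xB7A3B16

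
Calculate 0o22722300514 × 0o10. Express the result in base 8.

Multiply each base-8 digit by 8, carrying:
  4×8 = 32 → write 0 carry 4
  1×8+4 = 12 → write 4 carry 1
  5×8+1 = 41 → write 1 carry 5
  0×8+5 = 5 → write 5
  0×8 = 0 → write 0
  3×8 = 24 → write 0 carry 3
  2×8+3 = 19 → write 3 carry 2
  2×8+2 = 18 → write 2 carry 2
  7×8+2 = 58 → write 2 carry 7
  2×8+7 = 23 → write 7 carry 2
  2×8+2 = 18 → write 2 carry 2
  remaining carry: 2

0o227223005140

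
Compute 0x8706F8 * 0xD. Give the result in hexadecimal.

0x6DB5A98

Multiply each base-16 digit by 13, carrying:
  8×13 = 104 → write 8 carry 6
  F×13+6 = 201 → write 9 carry 12
  6×13+12 = 90 → write A carry 5
  0×13+5 = 5 → write 5
  7×13 = 91 → write B carry 5
  8×13+5 = 109 → write D carry 6
  remaining carry: 6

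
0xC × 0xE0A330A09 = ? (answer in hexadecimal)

0xA87A64786C

Multiply each base-16 digit by 12, carrying:
  9×12 = 108 → write C carry 6
  0×12+6 = 6 → write 6
  A×12 = 120 → write 8 carry 7
  0×12+7 = 7 → write 7
  3×12 = 36 → write 4 carry 2
  3×12+2 = 38 → write 6 carry 2
  A×12+2 = 122 → write A carry 7
  0×12+7 = 7 → write 7
  E×12 = 168 → write 8 carry 10
  remaining carry: A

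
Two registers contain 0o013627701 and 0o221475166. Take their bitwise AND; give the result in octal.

AND each oct digit independently (no carries):
  0&2=0, 1&2=0, 3&1=1, 6&4=4, 2&7=2, 7&5=5, 7&1=1, 0&6=0, 1&6=0

0o001425100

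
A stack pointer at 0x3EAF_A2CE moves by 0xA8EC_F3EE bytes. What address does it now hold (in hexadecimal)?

Add column by column in base 16, right to left:
  E+E = C carry 1
  C+E+1 = B carry 1
  2+3+1 = 6
  A+F = 9 carry 1
  F+C+1 = C carry 1
  A+E+1 = 9 carry 1
  E+8+1 = 7 carry 1
  3+A+1 = E

0xE79C96BC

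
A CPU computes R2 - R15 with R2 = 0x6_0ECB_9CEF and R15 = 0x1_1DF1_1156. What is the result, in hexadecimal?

0x4F0DA8B99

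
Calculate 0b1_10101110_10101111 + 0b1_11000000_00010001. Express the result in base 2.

Add column by column in base 2, right to left:
  1+1 = 0 carry 1
  1+0+1 = 0 carry 1
  1+0+1 = 0 carry 1
  1+0+1 = 0 carry 1
  0+1+1 = 0 carry 1
  1+0+1 = 0 carry 1
  0+0+1 = 1
  1+0 = 1
  0+0 = 0
  1+0 = 1
  1+0 = 1
  1+0 = 1
  0+0 = 0
  1+0 = 1
  0+1 = 1
  1+1 = 0 carry 1
  1+1+1 = 1 carry 1
  final carry 1

0b110110111011000000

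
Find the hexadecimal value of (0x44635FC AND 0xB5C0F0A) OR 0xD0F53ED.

0xD4F57ED

0x44635FC AND 0xB5C0F0A = 0x0440508.
Then OR with 0xD0F53ED.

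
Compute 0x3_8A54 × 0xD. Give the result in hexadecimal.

0x2E0644

Multiply each base-16 digit by 13, carrying:
  4×13 = 52 → write 4 carry 3
  5×13+3 = 68 → write 4 carry 4
  A×13+4 = 134 → write 6 carry 8
  8×13+8 = 112 → write 0 carry 7
  3×13+7 = 46 → write E carry 2
  remaining carry: 2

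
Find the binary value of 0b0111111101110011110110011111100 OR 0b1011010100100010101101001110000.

0b1111111101110011111111011111100

OR bit by bit (1 where either bit is 1):
  0111111101110011110110011111100
| 1011010100100010101101001110000
= 1111111101110011111111011111100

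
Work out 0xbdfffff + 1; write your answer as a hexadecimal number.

The trailing 5 digits are F (max in base 16), so adding 1 cascades: they roll to 0 and the next digit up increments.

0xbe00000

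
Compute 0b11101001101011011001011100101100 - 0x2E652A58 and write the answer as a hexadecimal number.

0xBB486CD4

0b11101001101011011001011100101100 = 0xE9AD972C in hexadecimal.
Subtract column by column in base 16:
  C-8 → 4
  2-5 → D (borrow)
  7-A-1 → C (borrow)
  9-2-1 → 6
  D-5 → 8
  A-6 → 4
  9-E → B (borrow)
  E-2-1 → B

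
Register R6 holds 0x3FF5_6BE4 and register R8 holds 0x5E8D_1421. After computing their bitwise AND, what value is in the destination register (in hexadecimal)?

0x1E850020

AND each hex digit independently (no carries):
  3&5=1, F&E=E, F&8=8, 5&D=5, 6&1=0, B&4=0, E&2=2, 4&1=0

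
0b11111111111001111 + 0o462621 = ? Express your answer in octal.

0b11111111111001111 = 0o377717 in octal.
Add column by column in base 8, right to left:
  7+1 = 0 carry 1
  1+2+1 = 4
  7+6 = 5 carry 1
  7+2+1 = 2 carry 1
  7+6+1 = 6 carry 1
  3+4+1 = 0 carry 1
  final carry 1

0o1062540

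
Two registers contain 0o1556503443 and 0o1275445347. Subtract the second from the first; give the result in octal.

0o261036074

Subtract column by column in base 8:
  3-7 → 4 (borrow)
  4-4-1 → 7 (borrow)
  4-3-1 → 0
  3-5 → 6 (borrow)
  0-4-1 → 3 (borrow)
  5-4-1 → 0
  6-5 → 1
  5-7 → 6 (borrow)
  5-2-1 → 2
  1-1 → 0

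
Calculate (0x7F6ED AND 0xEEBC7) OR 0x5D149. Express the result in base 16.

0x7F6ED AND 0xEEBC7 = 0x6E2C5.
Then OR with 0x5D149.

0x7F3CD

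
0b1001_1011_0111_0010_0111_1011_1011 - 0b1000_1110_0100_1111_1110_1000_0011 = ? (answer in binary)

0b110100100010100100111000

Subtract column by column in base 2:
  1-1 → 0
  1-1 → 0
  0-0 → 0
  1-0 → 1
  1-0 → 1
  1-0 → 1
  0-0 → 0
  1-1 → 0
  1-0 → 1
  1-1 → 0
  1-1 → 0
  0-1 → 1 (borrow)
  0-1-1 → 0 (borrow)
  1-1-1 → 1 (borrow)
  0-1-1 → 0 (borrow)
  0-1-1 → 0 (borrow)
  1-0-1 → 0
  1-0 → 1
  1-1 → 0
  0-0 → 0
  1-0 → 1
  1-1 → 0
  0-1 → 1 (borrow)
  1-1-1 → 1 (borrow)
  1-0-1 → 0
  0-0 → 0
  0-0 → 0
  1-1 → 0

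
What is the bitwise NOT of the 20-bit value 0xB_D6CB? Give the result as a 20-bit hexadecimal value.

0x42934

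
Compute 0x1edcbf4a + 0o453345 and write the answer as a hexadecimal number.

0o453345 = 0x256e5 in hexadecimal.
Add column by column in base 16, right to left:
  a+5 = f
  4+e = 2 carry 1
  f+6+1 = 6 carry 1
  b+5+1 = 1 carry 1
  c+2+1 = f
  d+0 = d
  e+0 = e
  1+0 = 1

0x1edf162f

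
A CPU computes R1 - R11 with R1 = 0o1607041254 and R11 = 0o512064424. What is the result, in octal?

Subtract column by column in base 8:
  4-4 → 0
  5-2 → 3
  2-4 → 6 (borrow)
  1-4-1 → 4 (borrow)
  4-6-1 → 5 (borrow)
  0-0-1 → 7 (borrow)
  7-2-1 → 4
  0-1 → 7 (borrow)
  6-5-1 → 0
  1-0 → 1

0o1074754630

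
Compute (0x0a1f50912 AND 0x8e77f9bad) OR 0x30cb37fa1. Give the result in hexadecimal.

0x3adf77fa1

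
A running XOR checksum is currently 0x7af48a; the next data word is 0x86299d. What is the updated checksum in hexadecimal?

XOR each hex digit independently (no carries):
  7^8=f, a^6=c, f^2=d, 4^9=d, 8^9=1, a^d=7

0xfcdd17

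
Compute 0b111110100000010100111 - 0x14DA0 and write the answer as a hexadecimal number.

0b111110100000010100111 = 0x1F40A7 in hexadecimal.
Subtract column by column in base 16:
  7-0 → 7
  A-A → 0
  0-D → 3 (borrow)
  4-4-1 → F (borrow)
  F-1-1 → D
  1-0 → 1

0x1DF307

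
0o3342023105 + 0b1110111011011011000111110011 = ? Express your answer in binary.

0o3342023105 = 0b11011100010000010011001000101 in binary.
Add column by column in base 2, right to left:
  1+1 = 0 carry 1
  0+1+1 = 0 carry 1
  1+0+1 = 0 carry 1
  0+0+1 = 1
  0+1 = 1
  0+1 = 1
  1+1 = 0 carry 1
  0+1+1 = 0 carry 1
  0+1+1 = 0 carry 1
  1+0+1 = 0 carry 1
  1+0+1 = 0 carry 1
  0+0+1 = 1
  0+1 = 1
  1+1 = 0 carry 1
  0+0+1 = 1
  0+1 = 1
  0+1 = 1
  0+0 = 0
  0+1 = 1
  1+1 = 0 carry 1
  0+0+1 = 1
  0+1 = 1
  0+1 = 1
  1+1 = 0 carry 1
  1+0+1 = 0 carry 1
  1+1+1 = 1 carry 1
  0+1+1 = 0 carry 1
  1+1+1 = 1 carry 1
  1+0+1 = 0 carry 1
  final carry 1

0b101010011101011101100000111000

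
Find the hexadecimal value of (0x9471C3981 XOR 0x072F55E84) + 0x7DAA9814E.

0x111092E853

First 0x9471C3981 XOR 0x072F55E84 = 0x935E96705.
Add column by column in base 16, right to left:
  5+E = 3 carry 1
  0+4+1 = 5
  7+1 = 8
  6+8 = E
  9+9 = 2 carry 1
  E+A+1 = 9 carry 1
  5+A+1 = 0 carry 1
  3+D+1 = 1 carry 1
  9+7+1 = 1 carry 1
  final carry 1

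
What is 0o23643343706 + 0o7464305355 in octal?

Add column by column in base 8, right to left:
  6+5 = 3 carry 1
  0+5+1 = 6
  7+3 = 2 carry 1
  3+5+1 = 1 carry 1
  4+0+1 = 5
  3+3 = 6
  3+4 = 7
  4+6 = 2 carry 1
  6+4+1 = 3 carry 1
  3+7+1 = 3 carry 1
  2+0+1 = 3

0o33327651263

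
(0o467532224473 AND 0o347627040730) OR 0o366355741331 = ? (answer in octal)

0o467532224473 AND 0o347627040730 = 0o047422000430.
Then OR with 0o366355741331.

0o367777741731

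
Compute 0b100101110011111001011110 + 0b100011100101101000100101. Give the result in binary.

Add column by column in base 2, right to left:
  0+1 = 1
  1+0 = 1
  1+1 = 0 carry 1
  1+0+1 = 0 carry 1
  1+0+1 = 0 carry 1
  0+1+1 = 0 carry 1
  1+0+1 = 0 carry 1
  0+0+1 = 1
  0+0 = 0
  1+1 = 0 carry 1
  1+0+1 = 0 carry 1
  1+1+1 = 1 carry 1
  1+1+1 = 1 carry 1
  1+0+1 = 0 carry 1
  0+1+1 = 0 carry 1
  0+0+1 = 1
  1+0 = 1
  1+1 = 0 carry 1
  1+1+1 = 1 carry 1
  0+1+1 = 0 carry 1
  1+0+1 = 0 carry 1
  0+0+1 = 1
  0+0 = 0
  1+1 = 0 carry 1
  final carry 1

0b1001001011001100010000011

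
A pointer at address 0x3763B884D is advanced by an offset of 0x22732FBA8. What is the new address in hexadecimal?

0x59D6E83F5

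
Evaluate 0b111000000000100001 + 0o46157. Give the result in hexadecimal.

0x3CC90

0b111000000000100001 = 0x38021 in hexadecimal.
0o46157 = 0x4C6F in hexadecimal.
Add column by column in base 16, right to left:
  1+F = 0 carry 1
  2+6+1 = 9
  0+C = C
  8+4 = C
  3+0 = 3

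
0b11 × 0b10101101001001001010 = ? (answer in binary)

0b1000000111011011011110

Multiply each base-2 digit by 3, carrying:
  0×3 = 0 → write 0
  1×3 = 3 → write 1 carry 1
  0×3+1 = 1 → write 1
  1×3 = 3 → write 1 carry 1
  0×3+1 = 1 → write 1
  0×3 = 0 → write 0
  1×3 = 3 → write 1 carry 1
  0×3+1 = 1 → write 1
  0×3 = 0 → write 0
  1×3 = 3 → write 1 carry 1
  0×3+1 = 1 → write 1
  0×3 = 0 → write 0
  1×3 = 3 → write 1 carry 1
  0×3+1 = 1 → write 1
  1×3 = 3 → write 1 carry 1
  1×3+1 = 4 → write 0 carry 2
  0×3+2 = 2 → write 0 carry 1
  1×3+1 = 4 → write 0 carry 2
  0×3+2 = 2 → write 0 carry 1
  1×3+1 = 4 → write 0 carry 2
  remaining carry: 10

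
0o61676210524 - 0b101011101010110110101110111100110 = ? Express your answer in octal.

0b101011101010110110101110111100110 = 0o53526656746 in octal.
Subtract column by column in base 8:
  4-6 → 6 (borrow)
  2-4-1 → 5 (borrow)
  5-7-1 → 5 (borrow)
  0-6-1 → 1 (borrow)
  1-5-1 → 3 (borrow)
  2-6-1 → 3 (borrow)
  6-6-1 → 7 (borrow)
  7-2-1 → 4
  6-5 → 1
  1-3 → 6 (borrow)
  6-5-1 → 0

0o6147331556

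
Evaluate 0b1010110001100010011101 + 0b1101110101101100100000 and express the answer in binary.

Add column by column in base 2, right to left:
  1+0 = 1
  0+0 = 0
  1+0 = 1
  1+0 = 1
  1+0 = 1
  0+1 = 1
  0+0 = 0
  1+0 = 1
  0+1 = 1
  0+1 = 1
  0+0 = 0
  1+1 = 0 carry 1
  1+1+1 = 1 carry 1
  0+0+1 = 1
  0+1 = 1
  0+0 = 0
  1+1 = 0 carry 1
  1+1+1 = 1 carry 1
  0+1+1 = 0 carry 1
  1+0+1 = 0 carry 1
  0+1+1 = 0 carry 1
  1+1+1 = 1 carry 1
  final carry 1

0b11000100111001110111101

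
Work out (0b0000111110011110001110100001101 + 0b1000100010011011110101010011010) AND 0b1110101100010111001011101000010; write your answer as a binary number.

0b1000100000010010000011100000010

Add column by column in base 2, right to left:
  1+0 = 1
  0+1 = 1
  1+0 = 1
  1+1 = 0 carry 1
  0+1+1 = 0 carry 1
  0+0+1 = 1
  0+0 = 0
  0+1 = 1
  1+0 = 1
  0+1 = 1
  1+0 = 1
  1+1 = 0 carry 1
  1+0+1 = 0 carry 1
  0+1+1 = 0 carry 1
  0+1+1 = 0 carry 1
  0+1+1 = 0 carry 1
  1+1+1 = 1 carry 1
  1+0+1 = 0 carry 1
  1+1+1 = 1 carry 1
  1+1+1 = 1 carry 1
  0+0+1 = 1
  0+0 = 0
  1+1 = 0 carry 1
  1+0+1 = 0 carry 1
  1+0+1 = 0 carry 1
  1+0+1 = 0 carry 1
  1+1+1 = 1 carry 1
  0+0+1 = 1
  0+0 = 0
  0+0 = 0
  0+1 = 1
Sum = 0b1001100000111010000011110100111; now AND with 0b1110101100010111001011101000010:
  1001100000111010000011110100111
& 1110101100010111001011101000010
= 1000100000010010000011100000010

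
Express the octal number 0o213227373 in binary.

0b10001011010010111011111011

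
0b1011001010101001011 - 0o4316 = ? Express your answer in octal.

0b1011001010101001011 = 0o1312513 in octal.
Subtract column by column in base 8:
  3-6 → 5 (borrow)
  1-1-1 → 7 (borrow)
  5-3-1 → 1
  2-4 → 6 (borrow)
  1-0-1 → 0
  3-0 → 3
  1-0 → 1

0o1306175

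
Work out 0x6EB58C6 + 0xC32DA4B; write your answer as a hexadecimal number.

Add column by column in base 16, right to left:
  6+B = 1 carry 1
  C+4+1 = 1 carry 1
  8+A+1 = 3 carry 1
  5+D+1 = 3 carry 1
  B+2+1 = E
  E+3 = 1 carry 1
  6+C+1 = 3 carry 1
  final carry 1

0x131E3311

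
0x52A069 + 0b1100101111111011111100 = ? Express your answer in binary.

0x52A069 = 0b10100101010000001101001 in binary.
Add column by column in base 2, right to left:
  1+0 = 1
  0+0 = 0
  0+1 = 1
  1+1 = 0 carry 1
  0+1+1 = 0 carry 1
  1+1+1 = 1 carry 1
  1+1+1 = 1 carry 1
  0+1+1 = 0 carry 1
  0+0+1 = 1
  0+1 = 1
  0+1 = 1
  0+1 = 1
  0+1 = 1
  1+1 = 0 carry 1
  0+1+1 = 0 carry 1
  1+1+1 = 1 carry 1
  0+0+1 = 1
  1+1 = 0 carry 1
  0+0+1 = 1
  0+0 = 0
  1+1 = 0 carry 1
  0+1+1 = 0 carry 1
  1+0+1 = 0 carry 1
  final carry 1

0b100001011001111101100101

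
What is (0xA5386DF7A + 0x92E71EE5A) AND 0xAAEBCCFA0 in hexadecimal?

Add column by column in base 16, right to left:
  A+A = 4 carry 1
  7+5+1 = D
  F+E = D carry 1
  D+E+1 = C carry 1
  6+1+1 = 8
  8+7 = F
  3+E = 1 carry 1
  5+2+1 = 8
  A+9 = 3 carry 1
  final carry 1
Sum = 0x1381F8CDD4; now AND with 0xAAEBCCFA0:
  1&0=0, 3&A=2, 8&A=8, 1&E=0, F&B=B, 8&C=8, C&C=C, D&F=D, D&A=8, 4&0=0

0x280B8CD80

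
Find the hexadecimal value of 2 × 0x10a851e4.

Multiply each base-16 digit by 2, carrying:
  4×2 = 8 → write 8
  e×2 = 28 → write c carry 1
  1×2+1 = 3 → write 3
  5×2 = 10 → write a
  8×2 = 16 → write 0 carry 1
  a×2+1 = 21 → write 5 carry 1
  0×2+1 = 1 → write 1
  1×2 = 2 → write 2

0x2150a3c8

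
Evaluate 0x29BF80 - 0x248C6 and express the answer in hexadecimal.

Subtract column by column in base 16:
  0-6 → A (borrow)
  8-C-1 → B (borrow)
  F-8-1 → 6
  B-4 → 7
  9-2 → 7
  2-0 → 2

0x2776BA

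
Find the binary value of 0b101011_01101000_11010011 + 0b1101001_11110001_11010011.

0b100101010101101010100110

Add column by column in base 2, right to left:
  1+1 = 0 carry 1
  1+1+1 = 1 carry 1
  0+0+1 = 1
  0+0 = 0
  1+1 = 0 carry 1
  0+0+1 = 1
  1+1 = 0 carry 1
  1+1+1 = 1 carry 1
  0+1+1 = 0 carry 1
  0+0+1 = 1
  0+0 = 0
  1+0 = 1
  0+1 = 1
  1+1 = 0 carry 1
  1+1+1 = 1 carry 1
  0+1+1 = 0 carry 1
  1+1+1 = 1 carry 1
  1+0+1 = 0 carry 1
  0+0+1 = 1
  1+1 = 0 carry 1
  0+0+1 = 1
  1+1 = 0 carry 1
  0+1+1 = 0 carry 1
  final carry 1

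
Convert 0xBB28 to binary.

Expand each hex digit to 4 bits: B=1011 B=1011 2=0010 8=1000.

0b1011101100101000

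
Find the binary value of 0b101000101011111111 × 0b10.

Multiply each base-2 digit by 2, carrying:
  1×2 = 2 → write 0 carry 1
  1×2+1 = 3 → write 1 carry 1
  1×2+1 = 3 → write 1 carry 1
  1×2+1 = 3 → write 1 carry 1
  1×2+1 = 3 → write 1 carry 1
  1×2+1 = 3 → write 1 carry 1
  1×2+1 = 3 → write 1 carry 1
  1×2+1 = 3 → write 1 carry 1
  0×2+1 = 1 → write 1
  1×2 = 2 → write 0 carry 1
  0×2+1 = 1 → write 1
  1×2 = 2 → write 0 carry 1
  0×2+1 = 1 → write 1
  0×2 = 0 → write 0
  0×2 = 0 → write 0
  1×2 = 2 → write 0 carry 1
  0×2+1 = 1 → write 1
  1×2 = 2 → write 0 carry 1
  remaining carry: 1

0b1010001010111111110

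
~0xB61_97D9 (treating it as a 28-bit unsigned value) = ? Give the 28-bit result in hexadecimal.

0x49E6826

Each hex digit d becomes F−d:
  B→4, 6→9, 1→E, 9→6, 7→8, D→2, 9→6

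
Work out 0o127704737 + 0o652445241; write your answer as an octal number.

Add column by column in base 8, right to left:
  7+1 = 0 carry 1
  3+4+1 = 0 carry 1
  7+2+1 = 2 carry 1
  4+5+1 = 2 carry 1
  0+4+1 = 5
  7+4 = 3 carry 1
  7+2+1 = 2 carry 1
  2+5+1 = 0 carry 1
  1+6+1 = 0 carry 1
  final carry 1

0o1002352200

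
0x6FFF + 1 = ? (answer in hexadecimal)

0x7000

The trailing 3 digits are F (max in base 16), so adding 1 cascades: they roll to 0 and the next digit up increments.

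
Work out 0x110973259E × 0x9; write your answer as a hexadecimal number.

0x99550C528E

Multiply each base-16 digit by 9, carrying:
  E×9 = 126 → write E carry 7
  9×9+7 = 88 → write 8 carry 5
  5×9+5 = 50 → write 2 carry 3
  2×9+3 = 21 → write 5 carry 1
  3×9+1 = 28 → write C carry 1
  7×9+1 = 64 → write 0 carry 4
  9×9+4 = 85 → write 5 carry 5
  0×9+5 = 5 → write 5
  1×9 = 9 → write 9
  1×9 = 9 → write 9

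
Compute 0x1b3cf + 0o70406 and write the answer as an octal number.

0o422325

0x1b3cf = 0o331717 in octal.
Add column by column in base 8, right to left:
  7+6 = 5 carry 1
  1+0+1 = 2
  7+4 = 3 carry 1
  1+0+1 = 2
  3+7 = 2 carry 1
  3+0+1 = 4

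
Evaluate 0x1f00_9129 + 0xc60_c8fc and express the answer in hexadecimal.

0x2b615a25

Add column by column in base 16, right to left:
  9+c = 5 carry 1
  2+f+1 = 2 carry 1
  1+8+1 = a
  9+c = 5 carry 1
  0+0+1 = 1
  0+6 = 6
  f+c = b carry 1
  1+0+1 = 2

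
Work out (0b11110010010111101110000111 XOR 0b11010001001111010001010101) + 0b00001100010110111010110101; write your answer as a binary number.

0b101111101111111010000111

First 0b11110010010111101110000111 XOR 0b11010001001111010001010101 = 0b00100011011000111111010010.
Add column by column in base 2, right to left:
  0+1 = 1
  1+0 = 1
  0+1 = 1
  0+0 = 0
  1+1 = 0 carry 1
  0+1+1 = 0 carry 1
  1+0+1 = 0 carry 1
  1+1+1 = 1 carry 1
  1+0+1 = 0 carry 1
  1+1+1 = 1 carry 1
  1+1+1 = 1 carry 1
  1+1+1 = 1 carry 1
  0+0+1 = 1
  0+1 = 1
  0+1 = 1
  1+0 = 1
  1+1 = 0 carry 1
  0+0+1 = 1
  1+0 = 1
  1+0 = 1
  0+1 = 1
  0+1 = 1
  0+0 = 0
  1+0 = 1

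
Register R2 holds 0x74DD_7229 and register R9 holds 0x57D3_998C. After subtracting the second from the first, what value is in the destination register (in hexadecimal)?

Subtract column by column in base 16:
  9-C → D (borrow)
  2-8-1 → 9 (borrow)
  2-9-1 → 8 (borrow)
  7-9-1 → D (borrow)
  D-3-1 → 9
  D-D → 0
  4-7 → D (borrow)
  7-5-1 → 1

0x1D09D89D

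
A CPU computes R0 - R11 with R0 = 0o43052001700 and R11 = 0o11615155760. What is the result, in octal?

Subtract column by column in base 8:
  0-0 → 0
  0-6 → 2 (borrow)
  7-7-1 → 7 (borrow)
  1-5-1 → 3 (borrow)
  0-5-1 → 2 (borrow)
  0-1-1 → 6 (borrow)
  2-5-1 → 4 (borrow)
  5-1-1 → 3
  0-6 → 2 (borrow)
  3-1-1 → 1
  4-1 → 3

0o31234623720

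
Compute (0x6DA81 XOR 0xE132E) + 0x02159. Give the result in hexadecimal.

0x8EB08

First 0x6DA81 XOR 0xE132E = 0x8C9AF.
Add column by column in base 16, right to left:
  F+9 = 8 carry 1
  A+5+1 = 0 carry 1
  9+1+1 = B
  C+2 = E
  8+0 = 8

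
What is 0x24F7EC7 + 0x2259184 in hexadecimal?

0x475104B

Add column by column in base 16, right to left:
  7+4 = B
  C+8 = 4 carry 1
  E+1+1 = 0 carry 1
  7+9+1 = 1 carry 1
  F+5+1 = 5 carry 1
  4+2+1 = 7
  2+2 = 4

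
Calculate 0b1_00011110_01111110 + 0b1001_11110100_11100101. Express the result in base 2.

0b10110001001101100011

Add column by column in base 2, right to left:
  0+1 = 1
  1+0 = 1
  1+1 = 0 carry 1
  1+0+1 = 0 carry 1
  1+0+1 = 0 carry 1
  1+1+1 = 1 carry 1
  1+1+1 = 1 carry 1
  0+1+1 = 0 carry 1
  0+0+1 = 1
  1+0 = 1
  1+1 = 0 carry 1
  1+0+1 = 0 carry 1
  1+1+1 = 1 carry 1
  0+1+1 = 0 carry 1
  0+1+1 = 0 carry 1
  0+1+1 = 0 carry 1
  1+1+1 = 1 carry 1
  0+0+1 = 1
  0+0 = 0
  0+1 = 1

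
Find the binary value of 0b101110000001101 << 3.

0b101110000001101000

Left shift by 3: append 3 zero bits.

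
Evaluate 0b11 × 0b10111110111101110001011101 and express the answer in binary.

0b1000111100111001010100010111

Multiply each base-2 digit by 3, carrying:
  1×3 = 3 → write 1 carry 1
  0×3+1 = 1 → write 1
  1×3 = 3 → write 1 carry 1
  1×3+1 = 4 → write 0 carry 2
  1×3+2 = 5 → write 1 carry 2
  0×3+2 = 2 → write 0 carry 1
  1×3+1 = 4 → write 0 carry 2
  0×3+2 = 2 → write 0 carry 1
  0×3+1 = 1 → write 1
  0×3 = 0 → write 0
  1×3 = 3 → write 1 carry 1
  1×3+1 = 4 → write 0 carry 2
  1×3+2 = 5 → write 1 carry 2
  0×3+2 = 2 → write 0 carry 1
  1×3+1 = 4 → write 0 carry 2
  1×3+2 = 5 → write 1 carry 2
  1×3+2 = 5 → write 1 carry 2
  1×3+2 = 5 → write 1 carry 2
  0×3+2 = 2 → write 0 carry 1
  1×3+1 = 4 → write 0 carry 2
  1×3+2 = 5 → write 1 carry 2
  1×3+2 = 5 → write 1 carry 2
  1×3+2 = 5 → write 1 carry 2
  1×3+2 = 5 → write 1 carry 2
  0×3+2 = 2 → write 0 carry 1
  1×3+1 = 4 → write 0 carry 2
  remaining carry: 10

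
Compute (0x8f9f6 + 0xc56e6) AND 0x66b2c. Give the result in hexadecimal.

0x4400c

Add column by column in base 16, right to left:
  6+6 = c
  f+e = d carry 1
  9+6+1 = 0 carry 1
  f+5+1 = 5 carry 1
  8+c+1 = 5 carry 1
  final carry 1
Sum = 0x1550dc; now AND with 0x66b2c:
  1&0=0, 5&6=4, 5&6=4, 0&b=0, d&2=0, c&c=c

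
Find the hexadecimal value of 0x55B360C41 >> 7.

0xAB66C18

7 bits is not a whole number of base-16 digits; in binary: 10101011011001101100000110001000001 >> 7 = 1010101101100110110000011000.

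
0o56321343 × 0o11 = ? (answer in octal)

0o641534773

Multiply each base-8 digit by 9, carrying:
  3×9 = 27 → write 3 carry 3
  4×9+3 = 39 → write 7 carry 4
  3×9+4 = 31 → write 7 carry 3
  1×9+3 = 12 → write 4 carry 1
  2×9+1 = 19 → write 3 carry 2
  3×9+2 = 29 → write 5 carry 3
  6×9+3 = 57 → write 1 carry 7
  5×9+7 = 52 → write 4 carry 6
  remaining carry: 6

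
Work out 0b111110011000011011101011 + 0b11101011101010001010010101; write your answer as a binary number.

Add column by column in base 2, right to left:
  1+1 = 0 carry 1
  1+0+1 = 0 carry 1
  0+1+1 = 0 carry 1
  1+0+1 = 0 carry 1
  0+1+1 = 0 carry 1
  1+0+1 = 0 carry 1
  1+0+1 = 0 carry 1
  1+1+1 = 1 carry 1
  0+0+1 = 1
  1+1 = 0 carry 1
  1+0+1 = 0 carry 1
  0+0+1 = 1
  0+0 = 0
  0+1 = 1
  0+0 = 0
  1+1 = 0 carry 1
  1+0+1 = 0 carry 1
  0+1+1 = 0 carry 1
  0+1+1 = 0 carry 1
  1+1+1 = 1 carry 1
  1+0+1 = 0 carry 1
  1+1+1 = 1 carry 1
  1+0+1 = 0 carry 1
  1+1+1 = 1 carry 1
  0+1+1 = 0 carry 1
  0+1+1 = 0 carry 1
  final carry 1

0b100101010000010100110000000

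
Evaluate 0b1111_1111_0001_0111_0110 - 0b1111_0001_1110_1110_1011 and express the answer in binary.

0b1101001010001011

Subtract column by column in base 2:
  0-1 → 1 (borrow)
  1-1-1 → 1 (borrow)
  1-0-1 → 0
  0-1 → 1 (borrow)
  1-0-1 → 0
  1-1 → 0
  1-1 → 0
  0-1 → 1 (borrow)
  1-0-1 → 0
  0-1 → 1 (borrow)
  0-1-1 → 0 (borrow)
  0-1-1 → 0 (borrow)
  1-1-1 → 1 (borrow)
  1-0-1 → 0
  1-0 → 1
  1-0 → 1
  1-1 → 0
  1-1 → 0
  1-1 → 0
  1-1 → 0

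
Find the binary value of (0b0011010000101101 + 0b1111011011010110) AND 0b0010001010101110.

0b10001000000010

Add column by column in base 2, right to left:
  1+0 = 1
  0+1 = 1
  1+1 = 0 carry 1
  1+0+1 = 0 carry 1
  0+1+1 = 0 carry 1
  1+0+1 = 0 carry 1
  0+1+1 = 0 carry 1
  0+1+1 = 0 carry 1
  0+0+1 = 1
  0+1 = 1
  1+1 = 0 carry 1
  0+0+1 = 1
  1+1 = 0 carry 1
  1+1+1 = 1 carry 1
  0+1+1 = 0 carry 1
  0+1+1 = 0 carry 1
  final carry 1
Sum = 0b10010101100000011; now AND with 0b0010001010101110:
  10010101100000011
& 00010001010101110
= 00010001000000010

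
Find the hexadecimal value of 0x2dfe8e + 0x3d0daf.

0x6b0c3d

Add column by column in base 16, right to left:
  e+f = d carry 1
  8+a+1 = 3 carry 1
  e+d+1 = c carry 1
  f+0+1 = 0 carry 1
  d+d+1 = b carry 1
  2+3+1 = 6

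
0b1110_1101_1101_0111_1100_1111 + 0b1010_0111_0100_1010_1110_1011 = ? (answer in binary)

0b1100101010010001010111010

Add column by column in base 2, right to left:
  1+1 = 0 carry 1
  1+1+1 = 1 carry 1
  1+0+1 = 0 carry 1
  1+1+1 = 1 carry 1
  0+0+1 = 1
  0+1 = 1
  1+1 = 0 carry 1
  1+1+1 = 1 carry 1
  1+0+1 = 0 carry 1
  1+1+1 = 1 carry 1
  1+0+1 = 0 carry 1
  0+1+1 = 0 carry 1
  1+0+1 = 0 carry 1
  0+0+1 = 1
  1+1 = 0 carry 1
  1+0+1 = 0 carry 1
  1+1+1 = 1 carry 1
  0+1+1 = 0 carry 1
  1+1+1 = 1 carry 1
  1+0+1 = 0 carry 1
  0+0+1 = 1
  1+1 = 0 carry 1
  1+0+1 = 0 carry 1
  1+1+1 = 1 carry 1
  final carry 1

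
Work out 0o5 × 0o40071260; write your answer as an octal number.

Multiply each base-8 digit by 5, carrying:
  0×5 = 0 → write 0
  6×5 = 30 → write 6 carry 3
  2×5+3 = 13 → write 5 carry 1
  1×5+1 = 6 → write 6
  7×5 = 35 → write 3 carry 4
  0×5+4 = 4 → write 4
  0×5 = 0 → write 0
  4×5 = 20 → write 4 carry 2
  remaining carry: 2

0o240436560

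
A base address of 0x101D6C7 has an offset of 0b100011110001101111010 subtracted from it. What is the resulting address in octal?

0o73771515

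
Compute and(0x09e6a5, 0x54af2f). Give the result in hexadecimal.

0x00a625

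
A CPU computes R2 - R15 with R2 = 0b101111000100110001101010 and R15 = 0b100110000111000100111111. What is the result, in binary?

0b1000111101101100101011

Subtract column by column in base 2:
  0-1 → 1 (borrow)
  1-1-1 → 1 (borrow)
  0-1-1 → 0 (borrow)
  1-1-1 → 1 (borrow)
  0-1-1 → 0 (borrow)
  1-1-1 → 1 (borrow)
  1-0-1 → 0
  0-0 → 0
  0-1 → 1 (borrow)
  0-0-1 → 1 (borrow)
  1-0-1 → 0
  1-0 → 1
  0-1 → 1 (borrow)
  0-1-1 → 0 (borrow)
  1-1-1 → 1 (borrow)
  0-0-1 → 1 (borrow)
  0-0-1 → 1 (borrow)
  0-0-1 → 1 (borrow)
  1-0-1 → 0
  1-1 → 0
  1-1 → 0
  1-0 → 1
  0-0 → 0
  1-1 → 0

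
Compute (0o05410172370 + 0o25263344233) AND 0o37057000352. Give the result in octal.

Add column by column in base 8, right to left:
  0+3 = 3
  7+3 = 2 carry 1
  3+2+1 = 6
  2+4 = 6
  7+4 = 3 carry 1
  1+3+1 = 5
  0+3 = 3
  1+6 = 7
  4+2 = 6
  5+5 = 2 carry 1
  0+2+1 = 3
Sum = 0o32673536623; now AND with 0o37057000352:
  3&3=3, 2&7=2, 6&0=0, 7&5=5, 3&7=3, 5&0=0, 3&0=0, 6&0=0, 6&3=2, 2&5=0, 3&2=2

0o32053000202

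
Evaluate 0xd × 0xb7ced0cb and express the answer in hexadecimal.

0x955809a4f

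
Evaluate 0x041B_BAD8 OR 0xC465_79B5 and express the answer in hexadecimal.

0xC47FFBFD

OR each hex digit independently (no carries):
  0|C=C, 4|4=4, 1|6=7, B|5=F, B|7=F, A|9=B, D|B=F, 8|5=D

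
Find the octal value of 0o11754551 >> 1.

0o4766264

1 bits is not a whole number of base-8 digits; in binary: 1001111101100101101001 >> 1 = 100111110110010110100.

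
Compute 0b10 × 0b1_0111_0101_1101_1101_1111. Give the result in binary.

Multiply each base-2 digit by 2, carrying:
  1×2 = 2 → write 0 carry 1
  1×2+1 = 3 → write 1 carry 1
  1×2+1 = 3 → write 1 carry 1
  1×2+1 = 3 → write 1 carry 1
  1×2+1 = 3 → write 1 carry 1
  0×2+1 = 1 → write 1
  1×2 = 2 → write 0 carry 1
  1×2+1 = 3 → write 1 carry 1
  1×2+1 = 3 → write 1 carry 1
  0×2+1 = 1 → write 1
  1×2 = 2 → write 0 carry 1
  1×2+1 = 3 → write 1 carry 1
  1×2+1 = 3 → write 1 carry 1
  0×2+1 = 1 → write 1
  1×2 = 2 → write 0 carry 1
  0×2+1 = 1 → write 1
  1×2 = 2 → write 0 carry 1
  1×2+1 = 3 → write 1 carry 1
  1×2+1 = 3 → write 1 carry 1
  0×2+1 = 1 → write 1
  1×2 = 2 → write 0 carry 1
  remaining carry: 1

0b1011101011101110111110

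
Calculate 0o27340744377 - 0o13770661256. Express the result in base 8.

0o13350063121

Subtract column by column in base 8:
  7-6 → 1
  7-5 → 2
  3-2 → 1
  4-1 → 3
  4-6 → 6 (borrow)
  7-6-1 → 0
  0-0 → 0
  4-7 → 5 (borrow)
  3-7-1 → 3 (borrow)
  7-3-1 → 3
  2-1 → 1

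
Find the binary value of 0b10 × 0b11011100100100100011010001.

Multiply each base-2 digit by 2, carrying:
  1×2 = 2 → write 0 carry 1
  0×2+1 = 1 → write 1
  0×2 = 0 → write 0
  0×2 = 0 → write 0
  1×2 = 2 → write 0 carry 1
  0×2+1 = 1 → write 1
  1×2 = 2 → write 0 carry 1
  1×2+1 = 3 → write 1 carry 1
  0×2+1 = 1 → write 1
  0×2 = 0 → write 0
  0×2 = 0 → write 0
  1×2 = 2 → write 0 carry 1
  0×2+1 = 1 → write 1
  0×2 = 0 → write 0
  1×2 = 2 → write 0 carry 1
  0×2+1 = 1 → write 1
  0×2 = 0 → write 0
  1×2 = 2 → write 0 carry 1
  0×2+1 = 1 → write 1
  0×2 = 0 → write 0
  1×2 = 2 → write 0 carry 1
  1×2+1 = 3 → write 1 carry 1
  1×2+1 = 3 → write 1 carry 1
  0×2+1 = 1 → write 1
  1×2 = 2 → write 0 carry 1
  1×2+1 = 3 → write 1 carry 1
  remaining carry: 1

0b110111001001001000110100010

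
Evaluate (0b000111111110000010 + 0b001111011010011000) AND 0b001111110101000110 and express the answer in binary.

Add column by column in base 2, right to left:
  0+0 = 0
  1+0 = 1
  0+0 = 0
  0+1 = 1
  0+1 = 1
  0+0 = 0
  0+0 = 0
  1+1 = 0 carry 1
  1+0+1 = 0 carry 1
  1+1+1 = 1 carry 1
  1+1+1 = 1 carry 1
  1+0+1 = 0 carry 1
  1+1+1 = 1 carry 1
  1+1+1 = 1 carry 1
  1+1+1 = 1 carry 1
  0+1+1 = 0 carry 1
  final carry 1
Sum = 0b10111011000011010; now AND with 0b001111110101000110:
  010111011000011010
& 001111110101000110
= 000111010000000010

0b111010000000010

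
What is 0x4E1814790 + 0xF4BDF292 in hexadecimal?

0x5D63F3A22

Add column by column in base 16, right to left:
  0+2 = 2
  9+9 = 2 carry 1
  7+2+1 = A
  4+F = 3 carry 1
  1+D+1 = F
  8+B = 3 carry 1
  1+4+1 = 6
  E+F = D carry 1
  4+0+1 = 5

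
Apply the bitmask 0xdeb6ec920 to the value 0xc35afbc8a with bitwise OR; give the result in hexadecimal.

OR each hex digit independently (no carries):
  c|d=d, 3|e=f, 5|b=f, a|6=e, f|e=f, b|c=f, c|9=d, 8|2=a, a|0=a

0xdffeffdaa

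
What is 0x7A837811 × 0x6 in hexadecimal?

0x2DF14D066

Multiply each base-16 digit by 6, carrying:
  1×6 = 6 → write 6
  1×6 = 6 → write 6
  8×6 = 48 → write 0 carry 3
  7×6+3 = 45 → write D carry 2
  3×6+2 = 20 → write 4 carry 1
  8×6+1 = 49 → write 1 carry 3
  A×6+3 = 63 → write F carry 3
  7×6+3 = 45 → write D carry 2
  remaining carry: 2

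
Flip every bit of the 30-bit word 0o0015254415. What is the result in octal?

0o7762523362

Each oct digit d becomes 7−d:
  0→7, 0→7, 1→6, 5→2, 2→5, 5→2, 4→3, 4→3, 1→6, 5→2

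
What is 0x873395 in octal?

Expand each hex digit to 4 bits: 8=1000 7=0111 3=0011 3=0011 9=1001 5=0101.
Group the bits in threes: 100 001 110 011 001 110 010 101 → 41631625.

0o41631625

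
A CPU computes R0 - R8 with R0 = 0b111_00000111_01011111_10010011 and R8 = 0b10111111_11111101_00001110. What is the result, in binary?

0b110010001110110001010000101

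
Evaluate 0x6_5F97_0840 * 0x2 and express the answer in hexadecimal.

0xCBF2E1080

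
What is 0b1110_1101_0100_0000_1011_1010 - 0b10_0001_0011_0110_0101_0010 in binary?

0b110011000000101001101000

Subtract column by column in base 2:
  0-0 → 0
  1-1 → 0
  0-0 → 0
  1-0 → 1
  1-1 → 0
  1-0 → 1
  0-1 → 1 (borrow)
  1-0-1 → 0
  0-0 → 0
  0-1 → 1 (borrow)
  0-1-1 → 0 (borrow)
  0-0-1 → 1 (borrow)
  0-1-1 → 0 (borrow)
  0-1-1 → 0 (borrow)
  1-0-1 → 0
  0-0 → 0
  1-1 → 0
  0-0 → 0
  1-0 → 1
  1-0 → 1
  0-0 → 0
  1-1 → 0
  1-0 → 1
  1-0 → 1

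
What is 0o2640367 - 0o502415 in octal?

Subtract column by column in base 8:
  7-5 → 2
  6-1 → 5
  3-4 → 7 (borrow)
  0-2-1 → 5 (borrow)
  4-0-1 → 3
  6-5 → 1
  2-0 → 2

0o2135752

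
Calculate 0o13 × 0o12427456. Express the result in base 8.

0o164003372

Multiply each base-8 digit by 11, carrying:
  6×11 = 66 → write 2 carry 8
  5×11+8 = 63 → write 7 carry 7
  4×11+7 = 51 → write 3 carry 6
  7×11+6 = 83 → write 3 carry 10
  2×11+10 = 32 → write 0 carry 4
  4×11+4 = 48 → write 0 carry 6
  2×11+6 = 28 → write 4 carry 3
  1×11+3 = 14 → write 6 carry 1
  remaining carry: 1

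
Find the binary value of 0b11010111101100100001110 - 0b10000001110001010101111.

Subtract column by column in base 2:
  0-1 → 1 (borrow)
  1-1-1 → 1 (borrow)
  1-1-1 → 1 (borrow)
  1-1-1 → 1 (borrow)
  0-0-1 → 1 (borrow)
  0-1-1 → 0 (borrow)
  0-0-1 → 1 (borrow)
  0-1-1 → 0 (borrow)
  1-0-1 → 0
  0-1 → 1 (borrow)
  0-0-1 → 1 (borrow)
  1-0-1 → 0
  1-0 → 1
  0-1 → 1 (borrow)
  1-1-1 → 1 (borrow)
  1-1-1 → 1 (borrow)
  1-0-1 → 0
  1-0 → 1
  0-0 → 0
  1-0 → 1
  0-0 → 0
  1-0 → 1
  1-1 → 0

0b1010101111011001011111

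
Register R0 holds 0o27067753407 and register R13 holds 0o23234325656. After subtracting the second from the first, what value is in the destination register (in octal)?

Subtract column by column in base 8:
  7-6 → 1
  0-5 → 3 (borrow)
  4-6-1 → 5 (borrow)
  3-5-1 → 5 (borrow)
  5-2-1 → 2
  7-3 → 4
  7-4 → 3
  6-3 → 3
  0-2 → 6 (borrow)
  7-3-1 → 3
  2-2 → 0

0o3633425531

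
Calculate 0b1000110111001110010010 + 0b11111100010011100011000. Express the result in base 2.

0b101000011001101010101010

Add column by column in base 2, right to left:
  0+0 = 0
  1+0 = 1
  0+0 = 0
  0+1 = 1
  1+1 = 0 carry 1
  0+0+1 = 1
  0+0 = 0
  1+0 = 1
  1+1 = 0 carry 1
  1+1+1 = 1 carry 1
  0+1+1 = 0 carry 1
  0+0+1 = 1
  1+0 = 1
  1+1 = 0 carry 1
  1+0+1 = 0 carry 1
  0+0+1 = 1
  1+0 = 1
  1+1 = 0 carry 1
  0+1+1 = 0 carry 1
  0+1+1 = 0 carry 1
  0+1+1 = 0 carry 1
  1+1+1 = 1 carry 1
  0+1+1 = 0 carry 1
  final carry 1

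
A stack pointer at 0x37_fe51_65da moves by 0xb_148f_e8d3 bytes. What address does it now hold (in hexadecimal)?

Add column by column in base 16, right to left:
  a+3 = d
  d+d = a carry 1
  5+8+1 = e
  6+e = 4 carry 1
  1+f+1 = 1 carry 1
  5+8+1 = e
  e+4 = 2 carry 1
  f+1+1 = 1 carry 1
  7+b+1 = 3 carry 1
  3+0+1 = 4

0x4312e14ead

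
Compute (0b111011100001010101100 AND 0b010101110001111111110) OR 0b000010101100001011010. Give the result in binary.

0b10011101101011111110

0b111011100001010101100 AND 0b010101110001111111110 = 0b010001100001010101100.
Then OR with 0b000010101100001011010.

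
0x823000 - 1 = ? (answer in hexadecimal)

The trailing 3 digits are 0, so subtracting 1 borrows through: they become F and the next digit up decrements.

0x822FFF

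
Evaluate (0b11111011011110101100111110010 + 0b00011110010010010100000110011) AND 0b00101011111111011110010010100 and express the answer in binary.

Add column by column in base 2, right to left:
  0+1 = 1
  1+1 = 0 carry 1
  0+0+1 = 1
  0+0 = 0
  1+1 = 0 carry 1
  1+1+1 = 1 carry 1
  1+0+1 = 0 carry 1
  1+0+1 = 0 carry 1
  1+0+1 = 0 carry 1
  0+0+1 = 1
  0+0 = 0
  1+1 = 0 carry 1
  1+0+1 = 0 carry 1
  0+1+1 = 0 carry 1
  1+0+1 = 0 carry 1
  0+0+1 = 1
  1+1 = 0 carry 1
  1+0+1 = 0 carry 1
  1+0+1 = 0 carry 1
  1+1+1 = 1 carry 1
  0+0+1 = 1
  1+0 = 1
  1+1 = 0 carry 1
  0+1+1 = 0 carry 1
  1+1+1 = 1 carry 1
  1+1+1 = 1 carry 1
  1+0+1 = 0 carry 1
  1+0+1 = 0 carry 1
  1+0+1 = 0 carry 1
  final carry 1
Sum = 0b100011001110001000001000100101; now AND with 0b00101011111111011110010010100:
  100011001110001000001000100101
& 000101011111111011110010010100
= 000001001110001000000000000100

0b1001110001000000000000100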